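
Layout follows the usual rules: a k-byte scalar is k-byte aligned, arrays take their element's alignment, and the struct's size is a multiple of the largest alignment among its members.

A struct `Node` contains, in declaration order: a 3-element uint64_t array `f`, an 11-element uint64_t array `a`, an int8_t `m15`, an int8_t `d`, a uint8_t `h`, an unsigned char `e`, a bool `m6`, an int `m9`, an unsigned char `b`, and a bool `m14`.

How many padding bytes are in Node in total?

@0: f [24B, align 8] → 24
@24: a [88B, align 8] → 112
@112: m15 [1B, align 1] → 113
@113: d [1B, align 1] → 114
@114: h [1B, align 1] → 115
@115: e [1B, align 1] → 116
@116: m6 [1B, align 1] → 117
+3 pad (align 4)
@120: m9 [4B, align 4] → 124
@124: b [1B, align 1] → 125
@125: m14 [1B, align 1] → 126
+2 tail pad (align 8)
size 128, align 8
data bytes 123, size 128 → padding 5

5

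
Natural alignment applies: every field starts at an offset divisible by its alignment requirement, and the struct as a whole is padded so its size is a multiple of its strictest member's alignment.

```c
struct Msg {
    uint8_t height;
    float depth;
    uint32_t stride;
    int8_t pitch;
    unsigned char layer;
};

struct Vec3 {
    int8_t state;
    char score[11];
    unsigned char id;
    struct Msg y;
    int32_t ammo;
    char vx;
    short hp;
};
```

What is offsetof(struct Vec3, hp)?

Msg: height at 0 (size 1, align 1) → ends 1; pad 3 to align 4 for depth; depth at 4 (size 4, align 4) → ends 8; stride at 8 (size 4, align 4) → ends 12; pitch at 12 (size 1, align 1) → ends 13; layer at 13 (size 1, align 1) → ends 14; tail pad 2 to reach multiple of 4; total 16 bytes, alignment 4
state at 0 (size 1, align 1) → ends 1
score at 1 (size 11, align 1) → ends 12
id at 12 (size 1, align 1) → ends 13
pad 3 to align 4 for y
y at 16 (size 16, align 4) → ends 32
ammo at 32 (size 4, align 4) → ends 36
vx at 36 (size 1, align 1) → ends 37
pad 1 to align 2 for hp
hp at 38 (size 2, align 2) → ends 40

38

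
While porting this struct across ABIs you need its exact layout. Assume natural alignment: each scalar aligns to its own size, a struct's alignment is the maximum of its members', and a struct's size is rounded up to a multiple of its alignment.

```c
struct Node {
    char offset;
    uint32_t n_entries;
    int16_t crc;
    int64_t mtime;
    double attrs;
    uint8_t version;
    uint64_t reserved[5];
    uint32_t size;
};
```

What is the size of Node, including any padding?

offset at 0 (size 1, align 1) → ends 1
pad 3 to align 4 for n_entries
n_entries at 4 (size 4, align 4) → ends 8
crc at 8 (size 2, align 2) → ends 10
pad 6 to align 8 for mtime
mtime at 16 (size 8, align 8) → ends 24
attrs at 24 (size 8, align 8) → ends 32
version at 32 (size 1, align 1) → ends 33
pad 7 to align 8 for reserved
reserved at 40 (size 40, align 8) → ends 80
size at 80 (size 4, align 4) → ends 84
tail pad 4 to reach multiple of 8
total 88 bytes, alignment 8

88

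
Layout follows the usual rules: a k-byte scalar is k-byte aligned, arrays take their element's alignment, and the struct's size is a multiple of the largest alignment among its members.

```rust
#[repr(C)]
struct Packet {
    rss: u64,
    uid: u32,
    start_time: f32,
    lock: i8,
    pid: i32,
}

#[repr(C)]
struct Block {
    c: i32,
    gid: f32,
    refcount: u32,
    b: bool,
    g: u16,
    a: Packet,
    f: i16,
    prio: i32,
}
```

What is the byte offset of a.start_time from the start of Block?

Packet: @0: rss [8B, align 8] → 8; @8: uid [4B, align 4] → 12; @12: start_time [4B, align 4] → 16; @16: lock [1B, align 1] → 17; +3 pad (align 4); @20: pid [4B, align 4] → 24; size 24, align 8
@0: c [4B, align 4] → 4
@4: gid [4B, align 4] → 8
@8: refcount [4B, align 4] → 12
@12: b [1B, align 1] → 13
+1 pad (align 2)
@14: g [2B, align 2] → 16
@16: a [24B, align 8] → 40
within Packet: start_time at 12
16 + 12 = 28

28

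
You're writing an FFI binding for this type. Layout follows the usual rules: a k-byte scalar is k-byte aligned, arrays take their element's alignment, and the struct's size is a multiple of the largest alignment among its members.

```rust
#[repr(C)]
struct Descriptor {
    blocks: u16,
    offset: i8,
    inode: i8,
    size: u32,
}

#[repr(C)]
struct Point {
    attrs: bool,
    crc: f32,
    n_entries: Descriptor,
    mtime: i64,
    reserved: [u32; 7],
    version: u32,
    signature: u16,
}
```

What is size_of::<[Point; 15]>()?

Descriptor: blocks at 0 (size 2, align 2) → ends 2; offset at 2 (size 1, align 1) → ends 3; inode at 3 (size 1, align 1) → ends 4; size at 4 (size 4, align 4) → ends 8; total 8 bytes, alignment 4
attrs at 0 (size 1, align 1) → ends 1
pad 3 to align 4 for crc
crc at 4 (size 4, align 4) → ends 8
n_entries at 8 (size 8, align 4) → ends 16
mtime at 16 (size 8, align 8) → ends 24
reserved at 24 (size 28, align 4) → ends 52
version at 52 (size 4, align 4) → ends 56
signature at 56 (size 2, align 2) → ends 58
tail pad 6 to reach multiple of 8
total 64 bytes, alignment 8
array of 15: 15 × 64 = 960

960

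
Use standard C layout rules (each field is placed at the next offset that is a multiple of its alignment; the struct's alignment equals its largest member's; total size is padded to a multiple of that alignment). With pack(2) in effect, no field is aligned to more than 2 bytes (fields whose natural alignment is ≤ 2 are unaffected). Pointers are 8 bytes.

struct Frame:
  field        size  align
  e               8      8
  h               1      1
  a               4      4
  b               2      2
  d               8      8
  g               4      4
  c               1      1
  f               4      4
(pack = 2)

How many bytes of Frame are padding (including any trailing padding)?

2

@0: e [8B, align 2] → 8
@8: h [1B, align 1] → 9
+1 pad (align 2)
@10: a [4B, align 2] → 14
@14: b [2B, align 2] → 16
@16: d [8B, align 2] → 24
@24: g [4B, align 2] → 28
@28: c [1B, align 1] → 29
+1 pad (align 2)
@30: f [4B, align 2] → 34
size 34, align 2
data bytes 32, size 34 → padding 2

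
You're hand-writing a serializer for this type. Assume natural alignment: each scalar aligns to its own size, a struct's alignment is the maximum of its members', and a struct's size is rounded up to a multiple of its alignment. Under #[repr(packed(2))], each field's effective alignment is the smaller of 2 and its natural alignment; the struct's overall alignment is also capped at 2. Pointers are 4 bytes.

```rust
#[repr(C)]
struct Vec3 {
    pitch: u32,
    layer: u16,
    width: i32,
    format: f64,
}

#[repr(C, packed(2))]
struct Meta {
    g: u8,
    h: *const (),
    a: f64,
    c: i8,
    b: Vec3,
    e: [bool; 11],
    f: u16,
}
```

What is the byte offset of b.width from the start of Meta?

Vec3: 0..4  pitch  (4B, 4-aligned); 4..6  layer  (2B, 2-aligned); 6..8  -- padding (2B); 8..12  width  (4B, 4-aligned); 12..16  -- padding (4B); 16..24  format  (8B, 8-aligned); sizeof = 24, alignof = 8
0..1  g  (1B, 1-aligned)
1..2  -- padding (1B)
2..6  h  (4B, 2-aligned)
6..14  a  (8B, 2-aligned)
14..15  c  (1B, 1-aligned)
15..16  -- padding (1B)
16..40  b  (24B, 2-aligned)
within Vec3: width at 8
16 + 8 = 24

24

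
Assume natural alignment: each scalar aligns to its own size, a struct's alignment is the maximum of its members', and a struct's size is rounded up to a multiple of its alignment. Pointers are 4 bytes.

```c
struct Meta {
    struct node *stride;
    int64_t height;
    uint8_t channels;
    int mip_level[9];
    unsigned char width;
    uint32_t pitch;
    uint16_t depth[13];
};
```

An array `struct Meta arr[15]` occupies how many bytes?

stride at 0 (size 4, align 4) → ends 4
pad 4 to align 8 for height
height at 8 (size 8, align 8) → ends 16
channels at 16 (size 1, align 1) → ends 17
pad 3 to align 4 for mip_level
mip_level at 20 (size 36, align 4) → ends 56
width at 56 (size 1, align 1) → ends 57
pad 3 to align 4 for pitch
pitch at 60 (size 4, align 4) → ends 64
depth at 64 (size 26, align 2) → ends 90
tail pad 6 to reach multiple of 8
total 96 bytes, alignment 8
array of 15: 15 × 96 = 1440

1440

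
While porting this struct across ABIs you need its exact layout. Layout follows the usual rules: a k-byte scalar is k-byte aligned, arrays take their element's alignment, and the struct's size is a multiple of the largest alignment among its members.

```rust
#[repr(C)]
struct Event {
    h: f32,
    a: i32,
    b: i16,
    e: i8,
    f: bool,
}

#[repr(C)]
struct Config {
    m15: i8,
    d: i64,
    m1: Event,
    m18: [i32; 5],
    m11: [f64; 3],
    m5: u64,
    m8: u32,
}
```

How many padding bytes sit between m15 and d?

7

Event: h at 0 (size 4, align 4) → ends 4; a at 4 (size 4, align 4) → ends 8; b at 8 (size 2, align 2) → ends 10; e at 10 (size 1, align 1) → ends 11; f at 11 (size 1, align 1) → ends 12; total 12 bytes, alignment 4
m15 at 0 (size 1, align 1) → ends 1
pad 7 to align 8 for d
d at 8 (size 8, align 8) → ends 16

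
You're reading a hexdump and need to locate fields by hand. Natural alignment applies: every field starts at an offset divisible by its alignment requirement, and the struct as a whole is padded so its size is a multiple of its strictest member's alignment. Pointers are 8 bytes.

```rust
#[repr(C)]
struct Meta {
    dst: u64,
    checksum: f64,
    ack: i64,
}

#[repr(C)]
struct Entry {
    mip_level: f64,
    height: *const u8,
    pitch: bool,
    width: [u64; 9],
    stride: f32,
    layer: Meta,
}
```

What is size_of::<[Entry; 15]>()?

Meta: 0..8  dst  (8B, 8-aligned); 8..16  checksum  (8B, 8-aligned); 16..24  ack  (8B, 8-aligned); sizeof = 24, alignof = 8
0..8  mip_level  (8B, 8-aligned)
8..16  height  (8B, 8-aligned)
16..17  pitch  (1B, 1-aligned)
17..24  -- padding (7B)
24..96  width  (72B, 8-aligned)
96..100  stride  (4B, 4-aligned)
100..104  -- padding (4B)
104..128  layer  (24B, 8-aligned)
sizeof = 128, alignof = 8
array of 15: 15 × 128 = 1920

1920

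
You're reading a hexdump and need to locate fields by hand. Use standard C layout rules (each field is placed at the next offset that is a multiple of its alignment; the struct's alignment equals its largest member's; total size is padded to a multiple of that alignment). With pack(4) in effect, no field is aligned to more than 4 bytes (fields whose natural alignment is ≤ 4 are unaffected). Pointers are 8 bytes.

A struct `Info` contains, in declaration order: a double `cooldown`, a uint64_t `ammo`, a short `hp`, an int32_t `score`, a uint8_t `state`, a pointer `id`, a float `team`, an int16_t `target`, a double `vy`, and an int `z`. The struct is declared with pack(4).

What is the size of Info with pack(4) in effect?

0..8  cooldown  (8B, 4-aligned)
8..16  ammo  (8B, 4-aligned)
16..18  hp  (2B, 2-aligned)
18..20  -- padding (2B)
20..24  score  (4B, 4-aligned)
24..25  state  (1B, 1-aligned)
25..28  -- padding (3B)
28..36  id  (8B, 4-aligned)
36..40  team  (4B, 4-aligned)
40..42  target  (2B, 2-aligned)
42..44  -- padding (2B)
44..52  vy  (8B, 4-aligned)
52..56  z  (4B, 4-aligned)
sizeof = 56, alignof = 4

56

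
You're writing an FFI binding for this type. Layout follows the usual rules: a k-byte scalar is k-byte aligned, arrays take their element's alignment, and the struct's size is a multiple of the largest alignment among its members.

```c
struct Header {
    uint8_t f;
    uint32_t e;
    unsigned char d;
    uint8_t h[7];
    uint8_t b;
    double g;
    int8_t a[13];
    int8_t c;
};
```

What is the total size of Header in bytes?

48 bytes

@0: f [1B, align 1] → 1
+3 pad (align 4)
@4: e [4B, align 4] → 8
@8: d [1B, align 1] → 9
@9: h [7B, align 1] → 16
@16: b [1B, align 1] → 17
+7 pad (align 8)
@24: g [8B, align 8] → 32
@32: a [13B, align 1] → 45
@45: c [1B, align 1] → 46
+2 tail pad (align 8)
size 48, align 8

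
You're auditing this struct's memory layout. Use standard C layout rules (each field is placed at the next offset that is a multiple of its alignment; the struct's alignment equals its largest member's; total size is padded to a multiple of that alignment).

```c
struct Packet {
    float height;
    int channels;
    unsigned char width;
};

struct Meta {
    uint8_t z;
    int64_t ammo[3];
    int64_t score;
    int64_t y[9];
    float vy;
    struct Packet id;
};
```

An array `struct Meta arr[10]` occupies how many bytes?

Packet: @0: height [4B, align 4] → 4; @4: channels [4B, align 4] → 8; @8: width [1B, align 1] → 9; +3 tail pad (align 4); size 12, align 4
@0: z [1B, align 1] → 1
+7 pad (align 8)
@8: ammo [24B, align 8] → 32
@32: score [8B, align 8] → 40
@40: y [72B, align 8] → 112
@112: vy [4B, align 4] → 116
@116: id [12B, align 4] → 128
size 128, align 8
array of 10: 10 × 128 = 1280

1280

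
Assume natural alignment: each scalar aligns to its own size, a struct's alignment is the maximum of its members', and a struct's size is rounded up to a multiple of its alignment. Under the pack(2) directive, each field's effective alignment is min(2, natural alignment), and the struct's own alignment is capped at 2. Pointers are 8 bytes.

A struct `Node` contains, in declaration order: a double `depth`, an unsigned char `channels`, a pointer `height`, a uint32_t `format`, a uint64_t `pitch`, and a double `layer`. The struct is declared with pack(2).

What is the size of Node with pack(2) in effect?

38

@0: depth [8B, align 2] → 8
@8: channels [1B, align 1] → 9
+1 pad (align 2)
@10: height [8B, align 2] → 18
@18: format [4B, align 2] → 22
@22: pitch [8B, align 2] → 30
@30: layer [8B, align 2] → 38
size 38, align 2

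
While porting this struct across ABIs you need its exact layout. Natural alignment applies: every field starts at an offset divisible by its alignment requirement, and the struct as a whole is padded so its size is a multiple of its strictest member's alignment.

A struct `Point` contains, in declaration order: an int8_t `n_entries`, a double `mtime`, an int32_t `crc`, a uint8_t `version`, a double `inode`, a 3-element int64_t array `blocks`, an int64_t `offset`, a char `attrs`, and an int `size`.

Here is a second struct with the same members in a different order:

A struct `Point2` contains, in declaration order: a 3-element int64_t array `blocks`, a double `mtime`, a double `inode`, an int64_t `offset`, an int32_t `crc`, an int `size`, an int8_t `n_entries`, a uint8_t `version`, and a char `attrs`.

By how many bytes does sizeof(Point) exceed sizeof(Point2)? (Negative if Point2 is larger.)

8

0..1  n_entries  (1B, 1-aligned)
1..8  -- padding (7B)
8..16  mtime  (8B, 8-aligned)
16..20  crc  (4B, 4-aligned)
20..21  version  (1B, 1-aligned)
21..24  -- padding (3B)
24..32  inode  (8B, 8-aligned)
32..56  blocks  (24B, 8-aligned)
56..64  offset  (8B, 8-aligned)
64..65  attrs  (1B, 1-aligned)
65..68  -- padding (3B)
68..72  size  (4B, 4-aligned)
sizeof = 72, alignof = 8
— Point2 —
0..24  blocks  (24B, 8-aligned)
24..32  mtime  (8B, 8-aligned)
32..40  inode  (8B, 8-aligned)
40..48  offset  (8B, 8-aligned)
48..52  crc  (4B, 4-aligned)
52..56  size  (4B, 4-aligned)
56..57  n_entries  (1B, 1-aligned)
57..58  version  (1B, 1-aligned)
58..59  attrs  (1B, 1-aligned)
59..64  -- tail padding (5B)
sizeof = 64, alignof = 8
72 − 64 = 8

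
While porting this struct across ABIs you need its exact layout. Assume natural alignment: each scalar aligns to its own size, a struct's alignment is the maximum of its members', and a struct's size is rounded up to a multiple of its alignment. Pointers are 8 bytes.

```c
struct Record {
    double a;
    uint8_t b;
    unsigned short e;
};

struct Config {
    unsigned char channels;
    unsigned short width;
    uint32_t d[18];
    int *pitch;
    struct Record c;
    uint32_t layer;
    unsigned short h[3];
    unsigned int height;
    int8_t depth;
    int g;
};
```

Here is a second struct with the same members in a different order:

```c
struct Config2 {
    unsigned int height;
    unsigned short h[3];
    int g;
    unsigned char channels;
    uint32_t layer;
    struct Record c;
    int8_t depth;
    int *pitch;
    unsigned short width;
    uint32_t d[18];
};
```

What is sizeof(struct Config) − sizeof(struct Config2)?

Record: a at 0 (size 8, align 8) → ends 8; b at 8 (size 1, align 1) → ends 9; pad 1 to align 2 for e; e at 10 (size 2, align 2) → ends 12; tail pad 4 to reach multiple of 8; total 16 bytes, alignment 8
channels at 0 (size 1, align 1) → ends 1
pad 1 to align 2 for width
width at 2 (size 2, align 2) → ends 4
d at 4 (size 72, align 4) → ends 76
pad 4 to align 8 for pitch
pitch at 80 (size 8, align 8) → ends 88
c at 88 (size 16, align 8) → ends 104
layer at 104 (size 4, align 4) → ends 108
h at 108 (size 6, align 2) → ends 114
pad 2 to align 4 for height
height at 116 (size 4, align 4) → ends 120
depth at 120 (size 1, align 1) → ends 121
pad 3 to align 4 for g
g at 124 (size 4, align 4) → ends 128
total 128 bytes, alignment 8
— Config2 —
height at 0 (size 4, align 4) → ends 4
h at 4 (size 6, align 2) → ends 10
pad 2 to align 4 for g
g at 12 (size 4, align 4) → ends 16
channels at 16 (size 1, align 1) → ends 17
pad 3 to align 4 for layer
layer at 20 (size 4, align 4) → ends 24
c at 24 (size 16, align 8) → ends 40
depth at 40 (size 1, align 1) → ends 41
pad 7 to align 8 for pitch
pitch at 48 (size 8, align 8) → ends 56
width at 56 (size 2, align 2) → ends 58
pad 2 to align 4 for d
d at 60 (size 72, align 4) → ends 132
tail pad 4 to reach multiple of 8
total 136 bytes, alignment 8
128 − 136 = -8

-8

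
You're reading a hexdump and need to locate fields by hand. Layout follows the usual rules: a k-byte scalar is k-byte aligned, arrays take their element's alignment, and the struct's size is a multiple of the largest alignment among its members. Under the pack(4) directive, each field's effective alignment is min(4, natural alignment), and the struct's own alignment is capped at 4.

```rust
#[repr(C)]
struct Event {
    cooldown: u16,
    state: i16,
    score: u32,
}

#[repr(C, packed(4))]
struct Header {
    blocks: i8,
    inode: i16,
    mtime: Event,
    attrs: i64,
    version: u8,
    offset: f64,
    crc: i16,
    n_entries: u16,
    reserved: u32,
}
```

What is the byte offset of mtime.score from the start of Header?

8

Event: 0..2  cooldown  (2B, 2-aligned); 2..4  state  (2B, 2-aligned); 4..8  score  (4B, 4-aligned); sizeof = 8, alignof = 4
0..1  blocks  (1B, 1-aligned)
1..2  -- padding (1B)
2..4  inode  (2B, 2-aligned)
4..12  mtime  (8B, 4-aligned)
within Event: score at 4
4 + 4 = 8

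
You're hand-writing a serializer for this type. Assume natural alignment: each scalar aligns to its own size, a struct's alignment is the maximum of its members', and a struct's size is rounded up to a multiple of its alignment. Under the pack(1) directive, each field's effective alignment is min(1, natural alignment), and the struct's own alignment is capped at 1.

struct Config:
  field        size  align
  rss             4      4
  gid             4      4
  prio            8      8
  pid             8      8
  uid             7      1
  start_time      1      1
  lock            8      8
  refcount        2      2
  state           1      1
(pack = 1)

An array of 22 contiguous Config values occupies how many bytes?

946

rss at 0 (size 4, align 1) → ends 4
gid at 4 (size 4, align 1) → ends 8
prio at 8 (size 8, align 1) → ends 16
pid at 16 (size 8, align 1) → ends 24
uid at 24 (size 7, align 1) → ends 31
start_time at 31 (size 1, align 1) → ends 32
lock at 32 (size 8, align 1) → ends 40
refcount at 40 (size 2, align 1) → ends 42
state at 42 (size 1, align 1) → ends 43
total 43 bytes, alignment 1
array of 22: 22 × 43 = 946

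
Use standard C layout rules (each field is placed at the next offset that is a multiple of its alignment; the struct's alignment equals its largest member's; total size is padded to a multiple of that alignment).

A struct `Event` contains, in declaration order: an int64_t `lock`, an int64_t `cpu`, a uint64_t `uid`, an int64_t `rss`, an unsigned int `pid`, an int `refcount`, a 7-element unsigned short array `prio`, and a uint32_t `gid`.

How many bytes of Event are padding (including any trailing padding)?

6

0..8  lock  (8B, 8-aligned)
8..16  cpu  (8B, 8-aligned)
16..24  uid  (8B, 8-aligned)
24..32  rss  (8B, 8-aligned)
32..36  pid  (4B, 4-aligned)
36..40  refcount  (4B, 4-aligned)
40..54  prio  (14B, 2-aligned)
54..56  -- padding (2B)
56..60  gid  (4B, 4-aligned)
60..64  -- tail padding (4B)
sizeof = 64, alignof = 8
data bytes 58, size 64 → padding 6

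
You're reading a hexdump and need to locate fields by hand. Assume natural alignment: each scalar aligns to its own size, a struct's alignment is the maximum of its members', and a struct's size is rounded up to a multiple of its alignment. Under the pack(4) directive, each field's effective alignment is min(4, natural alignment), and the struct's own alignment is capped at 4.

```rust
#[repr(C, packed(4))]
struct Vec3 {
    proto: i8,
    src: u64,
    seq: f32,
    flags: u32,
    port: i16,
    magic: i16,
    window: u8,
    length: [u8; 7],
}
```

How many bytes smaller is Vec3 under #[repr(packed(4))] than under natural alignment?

8

natural layout:
  @0: proto [1B, align 1] → 1
  +7 pad (align 8)
  @8: src [8B, align 8] → 16
  @16: seq [4B, align 4] → 20
  @20: flags [4B, align 4] → 24
  @24: port [2B, align 2] → 26
  @26: magic [2B, align 2] → 28
  @28: window [1B, align 1] → 29
  @29: length [7B, align 1] → 36
  +4 tail pad (align 8)
  size 40, align 8
packed(4) layout:
  @0: proto [1B, align 1] → 1
  +3 pad (align 4)
  @4: src [8B, align 4] → 12
  @12: seq [4B, align 4] → 16
  @16: flags [4B, align 4] → 20
  @20: port [2B, align 2] → 22
  @22: magic [2B, align 2] → 24
  @24: window [1B, align 1] → 25
  @25: length [7B, align 1] → 32
  size 32, align 4
40 − 32 = 8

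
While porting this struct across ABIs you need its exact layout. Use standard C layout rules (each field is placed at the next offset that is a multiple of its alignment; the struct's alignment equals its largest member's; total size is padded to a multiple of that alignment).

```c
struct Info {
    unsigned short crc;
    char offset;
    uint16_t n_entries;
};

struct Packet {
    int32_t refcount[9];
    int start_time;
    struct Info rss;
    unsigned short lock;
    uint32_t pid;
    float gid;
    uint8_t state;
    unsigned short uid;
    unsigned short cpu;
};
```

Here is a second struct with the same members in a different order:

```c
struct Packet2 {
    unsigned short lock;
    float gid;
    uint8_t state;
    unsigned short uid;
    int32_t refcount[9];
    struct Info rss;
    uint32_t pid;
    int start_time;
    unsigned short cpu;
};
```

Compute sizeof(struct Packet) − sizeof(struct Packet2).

Info: crc at 0 (size 2, align 2) → ends 2; offset at 2 (size 1, align 1) → ends 3; pad 1 to align 2 for n_entries; n_entries at 4 (size 2, align 2) → ends 6; total 6 bytes, alignment 2
refcount at 0 (size 36, align 4) → ends 36
start_time at 36 (size 4, align 4) → ends 40
rss at 40 (size 6, align 2) → ends 46
lock at 46 (size 2, align 2) → ends 48
pid at 48 (size 4, align 4) → ends 52
gid at 52 (size 4, align 4) → ends 56
state at 56 (size 1, align 1) → ends 57
pad 1 to align 2 for uid
uid at 58 (size 2, align 2) → ends 60
cpu at 60 (size 2, align 2) → ends 62
tail pad 2 to reach multiple of 4
total 64 bytes, alignment 4
— Packet2 —
lock at 0 (size 2, align 2) → ends 2
pad 2 to align 4 for gid
gid at 4 (size 4, align 4) → ends 8
state at 8 (size 1, align 1) → ends 9
pad 1 to align 2 for uid
uid at 10 (size 2, align 2) → ends 12
refcount at 12 (size 36, align 4) → ends 48
rss at 48 (size 6, align 2) → ends 54
pad 2 to align 4 for pid
pid at 56 (size 4, align 4) → ends 60
start_time at 60 (size 4, align 4) → ends 64
cpu at 64 (size 2, align 2) → ends 66
tail pad 2 to reach multiple of 4
total 68 bytes, alignment 4
64 − 68 = -4

-4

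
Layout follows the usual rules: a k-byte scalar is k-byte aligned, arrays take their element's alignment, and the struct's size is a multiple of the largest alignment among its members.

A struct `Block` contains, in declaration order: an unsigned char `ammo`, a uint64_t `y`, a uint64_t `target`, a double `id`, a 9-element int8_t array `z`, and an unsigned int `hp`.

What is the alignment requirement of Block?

member alignments: ammo=1, y=8, target=8, id=8, z=1, hp=4
max = 8

8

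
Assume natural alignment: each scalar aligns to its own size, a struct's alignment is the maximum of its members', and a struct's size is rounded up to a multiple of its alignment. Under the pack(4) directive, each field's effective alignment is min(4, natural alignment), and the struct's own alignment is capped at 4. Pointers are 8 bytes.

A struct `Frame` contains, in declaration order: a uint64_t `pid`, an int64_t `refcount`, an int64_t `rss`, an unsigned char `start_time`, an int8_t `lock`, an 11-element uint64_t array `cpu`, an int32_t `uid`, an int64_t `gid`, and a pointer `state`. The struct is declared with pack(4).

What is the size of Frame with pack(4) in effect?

@0: pid [8B, align 4] → 8
@8: refcount [8B, align 4] → 16
@16: rss [8B, align 4] → 24
@24: start_time [1B, align 1] → 25
@25: lock [1B, align 1] → 26
+2 pad (align 4)
@28: cpu [88B, align 4] → 116
@116: uid [4B, align 4] → 120
@120: gid [8B, align 4] → 128
@128: state [8B, align 4] → 136
size 136, align 4

136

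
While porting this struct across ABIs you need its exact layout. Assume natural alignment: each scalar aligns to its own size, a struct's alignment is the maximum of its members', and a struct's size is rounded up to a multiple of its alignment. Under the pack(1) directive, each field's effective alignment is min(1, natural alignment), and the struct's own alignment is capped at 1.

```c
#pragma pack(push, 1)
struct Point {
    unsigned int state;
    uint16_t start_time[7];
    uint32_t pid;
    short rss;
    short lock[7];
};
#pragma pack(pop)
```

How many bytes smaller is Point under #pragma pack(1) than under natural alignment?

natural layout:
  @0: state [4B, align 4] → 4
  @4: start_time [14B, align 2] → 18
  +2 pad (align 4)
  @20: pid [4B, align 4] → 24
  @24: rss [2B, align 2] → 26
  @26: lock [14B, align 2] → 40
  size 40, align 4
packed(1) layout:
  @0: state [4B, align 1] → 4
  @4: start_time [14B, align 1] → 18
  @18: pid [4B, align 1] → 22
  @22: rss [2B, align 1] → 24
  @24: lock [14B, align 1] → 38
  size 38, align 1
40 − 38 = 2

2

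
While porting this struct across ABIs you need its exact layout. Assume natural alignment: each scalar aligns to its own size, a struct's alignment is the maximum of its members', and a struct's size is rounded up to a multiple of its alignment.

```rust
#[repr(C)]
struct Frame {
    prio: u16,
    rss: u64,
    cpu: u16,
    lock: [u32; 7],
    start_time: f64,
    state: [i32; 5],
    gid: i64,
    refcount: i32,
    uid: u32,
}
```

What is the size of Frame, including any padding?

prio at 0 (size 2, align 2) → ends 2
pad 6 to align 8 for rss
rss at 8 (size 8, align 8) → ends 16
cpu at 16 (size 2, align 2) → ends 18
pad 2 to align 4 for lock
lock at 20 (size 28, align 4) → ends 48
start_time at 48 (size 8, align 8) → ends 56
state at 56 (size 20, align 4) → ends 76
pad 4 to align 8 for gid
gid at 80 (size 8, align 8) → ends 88
refcount at 88 (size 4, align 4) → ends 92
uid at 92 (size 4, align 4) → ends 96
total 96 bytes, alignment 8

96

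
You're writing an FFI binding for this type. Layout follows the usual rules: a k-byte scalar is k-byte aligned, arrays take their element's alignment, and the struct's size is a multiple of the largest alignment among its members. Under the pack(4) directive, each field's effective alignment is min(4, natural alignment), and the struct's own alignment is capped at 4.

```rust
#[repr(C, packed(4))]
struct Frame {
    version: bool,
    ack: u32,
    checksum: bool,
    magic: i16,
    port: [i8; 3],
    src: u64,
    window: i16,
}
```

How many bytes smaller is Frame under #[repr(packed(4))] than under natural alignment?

natural layout:
  @0: version [1B, align 1] → 1
  +3 pad (align 4)
  @4: ack [4B, align 4] → 8
  @8: checksum [1B, align 1] → 9
  +1 pad (align 2)
  @10: magic [2B, align 2] → 12
  @12: port [3B, align 1] → 15
  +1 pad (align 8)
  @16: src [8B, align 8] → 24
  @24: window [2B, align 2] → 26
  +6 tail pad (align 8)
  size 32, align 8
packed(4) layout:
  @0: version [1B, align 1] → 1
  +3 pad (align 4)
  @4: ack [4B, align 4] → 8
  @8: checksum [1B, align 1] → 9
  +1 pad (align 2)
  @10: magic [2B, align 2] → 12
  @12: port [3B, align 1] → 15
  +1 pad (align 4)
  @16: src [8B, align 4] → 24
  @24: window [2B, align 2] → 26
  +2 tail pad (align 4)
  size 28, align 4
32 − 28 = 4

4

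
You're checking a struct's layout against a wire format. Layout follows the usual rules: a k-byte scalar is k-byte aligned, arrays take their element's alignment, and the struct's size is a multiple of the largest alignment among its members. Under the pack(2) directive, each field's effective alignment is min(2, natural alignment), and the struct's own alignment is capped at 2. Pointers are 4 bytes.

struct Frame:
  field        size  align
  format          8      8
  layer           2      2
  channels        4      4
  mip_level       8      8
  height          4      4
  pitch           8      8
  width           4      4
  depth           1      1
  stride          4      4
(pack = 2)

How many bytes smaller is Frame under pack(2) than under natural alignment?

12

natural layout:
  0..8  format  (8B, 8-aligned)
  8..10  layer  (2B, 2-aligned)
  10..12  -- padding (2B)
  12..16  channels  (4B, 4-aligned)
  16..24  mip_level  (8B, 8-aligned)
  24..28  height  (4B, 4-aligned)
  28..32  -- padding (4B)
  32..40  pitch  (8B, 8-aligned)
  40..44  width  (4B, 4-aligned)
  44..45  depth  (1B, 1-aligned)
  45..48  -- padding (3B)
  48..52  stride  (4B, 4-aligned)
  52..56  -- tail padding (4B)
  sizeof = 56, alignof = 8
packed(2) layout:
  0..8  format  (8B, 2-aligned)
  8..10  layer  (2B, 2-aligned)
  10..14  channels  (4B, 2-aligned)
  14..22  mip_level  (8B, 2-aligned)
  22..26  height  (4B, 2-aligned)
  26..34  pitch  (8B, 2-aligned)
  34..38  width  (4B, 2-aligned)
  38..39  depth  (1B, 1-aligned)
  39..40  -- padding (1B)
  40..44  stride  (4B, 2-aligned)
  sizeof = 44, alignof = 2
56 − 44 = 12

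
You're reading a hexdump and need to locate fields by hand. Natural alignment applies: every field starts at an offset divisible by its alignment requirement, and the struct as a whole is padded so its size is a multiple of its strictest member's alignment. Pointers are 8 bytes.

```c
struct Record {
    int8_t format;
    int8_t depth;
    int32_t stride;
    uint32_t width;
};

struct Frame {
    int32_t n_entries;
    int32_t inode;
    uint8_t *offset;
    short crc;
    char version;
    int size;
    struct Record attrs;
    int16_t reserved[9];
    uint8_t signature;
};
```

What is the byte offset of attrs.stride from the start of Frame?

Record: format at 0 (size 1, align 1) → ends 1; depth at 1 (size 1, align 1) → ends 2; pad 2 to align 4 for stride; stride at 4 (size 4, align 4) → ends 8; width at 8 (size 4, align 4) → ends 12; total 12 bytes, alignment 4
n_entries at 0 (size 4, align 4) → ends 4
inode at 4 (size 4, align 4) → ends 8
offset at 8 (size 8, align 8) → ends 16
crc at 16 (size 2, align 2) → ends 18
version at 18 (size 1, align 1) → ends 19
pad 1 to align 4 for size
size at 20 (size 4, align 4) → ends 24
attrs at 24 (size 12, align 4) → ends 36
within Record: stride at 4
24 + 4 = 28

28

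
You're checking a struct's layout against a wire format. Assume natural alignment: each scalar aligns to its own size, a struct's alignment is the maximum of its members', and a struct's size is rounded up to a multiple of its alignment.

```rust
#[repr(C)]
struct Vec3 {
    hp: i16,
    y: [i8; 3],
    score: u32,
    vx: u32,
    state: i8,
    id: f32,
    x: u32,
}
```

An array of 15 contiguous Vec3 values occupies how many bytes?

420

0..2  hp  (2B, 2-aligned)
2..5  y  (3B, 1-aligned)
5..8  -- padding (3B)
8..12  score  (4B, 4-aligned)
12..16  vx  (4B, 4-aligned)
16..17  state  (1B, 1-aligned)
17..20  -- padding (3B)
20..24  id  (4B, 4-aligned)
24..28  x  (4B, 4-aligned)
sizeof = 28, alignof = 4
array of 15: 15 × 28 = 420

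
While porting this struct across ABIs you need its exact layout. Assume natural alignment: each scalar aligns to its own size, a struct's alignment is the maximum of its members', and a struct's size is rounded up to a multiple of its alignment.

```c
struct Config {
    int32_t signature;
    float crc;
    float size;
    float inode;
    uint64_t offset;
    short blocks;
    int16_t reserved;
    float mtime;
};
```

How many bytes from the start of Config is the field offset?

0..4  signature  (4B, 4-aligned)
4..8  crc  (4B, 4-aligned)
8..12  size  (4B, 4-aligned)
12..16  inode  (4B, 4-aligned)
16..24  offset  (8B, 8-aligned)

16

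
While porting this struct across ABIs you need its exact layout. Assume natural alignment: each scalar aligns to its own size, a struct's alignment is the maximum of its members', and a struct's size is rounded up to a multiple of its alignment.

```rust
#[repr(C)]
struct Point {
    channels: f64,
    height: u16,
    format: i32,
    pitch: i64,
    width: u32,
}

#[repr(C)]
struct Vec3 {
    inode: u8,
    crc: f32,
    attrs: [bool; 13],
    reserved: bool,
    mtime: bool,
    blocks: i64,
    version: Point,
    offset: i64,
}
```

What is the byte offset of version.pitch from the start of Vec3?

48

Point: channels at 0 (size 8, align 8) → ends 8; height at 8 (size 2, align 2) → ends 10; pad 2 to align 4 for format; format at 12 (size 4, align 4) → ends 16; pitch at 16 (size 8, align 8) → ends 24; width at 24 (size 4, align 4) → ends 28; tail pad 4 to reach multiple of 8; total 32 bytes, alignment 8
inode at 0 (size 1, align 1) → ends 1
pad 3 to align 4 for crc
crc at 4 (size 4, align 4) → ends 8
attrs at 8 (size 13, align 1) → ends 21
reserved at 21 (size 1, align 1) → ends 22
mtime at 22 (size 1, align 1) → ends 23
pad 1 to align 8 for blocks
blocks at 24 (size 8, align 8) → ends 32
version at 32 (size 32, align 8) → ends 64
within Point: pitch at 16
32 + 16 = 48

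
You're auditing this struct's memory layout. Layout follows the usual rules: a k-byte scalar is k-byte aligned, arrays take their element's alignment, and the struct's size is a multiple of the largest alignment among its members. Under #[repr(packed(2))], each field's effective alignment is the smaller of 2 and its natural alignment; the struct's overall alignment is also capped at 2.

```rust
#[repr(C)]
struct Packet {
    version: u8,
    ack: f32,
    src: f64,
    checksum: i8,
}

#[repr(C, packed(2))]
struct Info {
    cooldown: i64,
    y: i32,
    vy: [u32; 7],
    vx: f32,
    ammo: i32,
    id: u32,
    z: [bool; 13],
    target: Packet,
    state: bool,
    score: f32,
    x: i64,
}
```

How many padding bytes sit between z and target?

Packet: 0..1  version  (1B, 1-aligned); 1..4  -- padding (3B); 4..8  ack  (4B, 4-aligned); 8..16  src  (8B, 8-aligned); 16..17  checksum  (1B, 1-aligned); 17..24  -- tail padding (7B); sizeof = 24, alignof = 8
0..8  cooldown  (8B, 2-aligned)
8..12  y  (4B, 2-aligned)
12..40  vy  (28B, 2-aligned)
40..44  vx  (4B, 2-aligned)
44..48  ammo  (4B, 2-aligned)
48..52  id  (4B, 2-aligned)
52..65  z  (13B, 1-aligned)
65..66  -- padding (1B)
66..90  target  (24B, 2-aligned)

1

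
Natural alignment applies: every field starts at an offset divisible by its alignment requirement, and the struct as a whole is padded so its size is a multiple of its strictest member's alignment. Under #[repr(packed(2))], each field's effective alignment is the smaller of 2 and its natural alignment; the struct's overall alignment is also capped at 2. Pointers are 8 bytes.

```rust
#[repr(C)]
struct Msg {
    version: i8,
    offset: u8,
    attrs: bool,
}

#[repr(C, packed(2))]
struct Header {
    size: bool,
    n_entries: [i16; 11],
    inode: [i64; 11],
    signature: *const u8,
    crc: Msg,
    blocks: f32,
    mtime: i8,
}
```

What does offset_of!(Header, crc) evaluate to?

120

Msg: 0..1  version  (1B, 1-aligned); 1..2  offset  (1B, 1-aligned); 2..3  attrs  (1B, 1-aligned); sizeof = 3, alignof = 1
0..1  size  (1B, 1-aligned)
1..2  -- padding (1B)
2..24  n_entries  (22B, 2-aligned)
24..112  inode  (88B, 2-aligned)
112..120  signature  (8B, 2-aligned)
120..123  crc  (3B, 1-aligned)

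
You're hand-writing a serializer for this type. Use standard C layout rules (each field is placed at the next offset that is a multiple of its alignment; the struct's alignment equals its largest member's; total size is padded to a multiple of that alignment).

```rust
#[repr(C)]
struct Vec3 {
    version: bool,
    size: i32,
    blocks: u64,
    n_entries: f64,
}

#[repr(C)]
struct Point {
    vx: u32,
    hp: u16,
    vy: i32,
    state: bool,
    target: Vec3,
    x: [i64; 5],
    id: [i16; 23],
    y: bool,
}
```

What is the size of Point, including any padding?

128

Vec3: @0: version [1B, align 1] → 1; +3 pad (align 4); @4: size [4B, align 4] → 8; @8: blocks [8B, align 8] → 16; @16: n_entries [8B, align 8] → 24; size 24, align 8
@0: vx [4B, align 4] → 4
@4: hp [2B, align 2] → 6
+2 pad (align 4)
@8: vy [4B, align 4] → 12
@12: state [1B, align 1] → 13
+3 pad (align 8)
@16: target [24B, align 8] → 40
@40: x [40B, align 8] → 80
@80: id [46B, align 2] → 126
@126: y [1B, align 1] → 127
+1 tail pad (align 8)
size 128, align 8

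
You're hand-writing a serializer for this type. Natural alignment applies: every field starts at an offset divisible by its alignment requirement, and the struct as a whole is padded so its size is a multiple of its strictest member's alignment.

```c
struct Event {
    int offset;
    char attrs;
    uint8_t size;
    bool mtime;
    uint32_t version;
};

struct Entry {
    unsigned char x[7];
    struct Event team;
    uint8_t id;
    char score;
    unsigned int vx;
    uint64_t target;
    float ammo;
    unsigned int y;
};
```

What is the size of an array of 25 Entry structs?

Event: @0: offset [4B, align 4] → 4; @4: attrs [1B, align 1] → 5; @5: size [1B, align 1] → 6; @6: mtime [1B, align 1] → 7; +1 pad (align 4); @8: version [4B, align 4] → 12; size 12, align 4
@0: x [7B, align 1] → 7
+1 pad (align 4)
@8: team [12B, align 4] → 20
@20: id [1B, align 1] → 21
@21: score [1B, align 1] → 22
+2 pad (align 4)
@24: vx [4B, align 4] → 28
+4 pad (align 8)
@32: target [8B, align 8] → 40
@40: ammo [4B, align 4] → 44
@44: y [4B, align 4] → 48
size 48, align 8
array of 25: 25 × 48 = 1200

1200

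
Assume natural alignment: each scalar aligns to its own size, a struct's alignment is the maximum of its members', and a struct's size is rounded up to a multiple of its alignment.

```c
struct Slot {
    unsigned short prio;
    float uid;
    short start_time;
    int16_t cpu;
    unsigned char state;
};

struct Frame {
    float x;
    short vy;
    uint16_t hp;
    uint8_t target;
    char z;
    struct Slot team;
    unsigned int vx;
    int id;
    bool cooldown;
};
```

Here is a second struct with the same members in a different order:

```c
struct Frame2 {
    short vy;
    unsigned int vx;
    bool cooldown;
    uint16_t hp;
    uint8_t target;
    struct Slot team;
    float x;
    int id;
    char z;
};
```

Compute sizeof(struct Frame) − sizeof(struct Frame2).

-4

Slot: @0: prio [2B, align 2] → 2; +2 pad (align 4); @4: uid [4B, align 4] → 8; @8: start_time [2B, align 2] → 10; @10: cpu [2B, align 2] → 12; @12: state [1B, align 1] → 13; +3 tail pad (align 4); size 16, align 4
@0: x [4B, align 4] → 4
@4: vy [2B, align 2] → 6
@6: hp [2B, align 2] → 8
@8: target [1B, align 1] → 9
@9: z [1B, align 1] → 10
+2 pad (align 4)
@12: team [16B, align 4] → 28
@28: vx [4B, align 4] → 32
@32: id [4B, align 4] → 36
@36: cooldown [1B, align 1] → 37
+3 tail pad (align 4)
size 40, align 4
— Frame2 —
@0: vy [2B, align 2] → 2
+2 pad (align 4)
@4: vx [4B, align 4] → 8
@8: cooldown [1B, align 1] → 9
+1 pad (align 2)
@10: hp [2B, align 2] → 12
@12: target [1B, align 1] → 13
+3 pad (align 4)
@16: team [16B, align 4] → 32
@32: x [4B, align 4] → 36
@36: id [4B, align 4] → 40
@40: z [1B, align 1] → 41
+3 tail pad (align 4)
size 44, align 4
40 − 44 = -4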